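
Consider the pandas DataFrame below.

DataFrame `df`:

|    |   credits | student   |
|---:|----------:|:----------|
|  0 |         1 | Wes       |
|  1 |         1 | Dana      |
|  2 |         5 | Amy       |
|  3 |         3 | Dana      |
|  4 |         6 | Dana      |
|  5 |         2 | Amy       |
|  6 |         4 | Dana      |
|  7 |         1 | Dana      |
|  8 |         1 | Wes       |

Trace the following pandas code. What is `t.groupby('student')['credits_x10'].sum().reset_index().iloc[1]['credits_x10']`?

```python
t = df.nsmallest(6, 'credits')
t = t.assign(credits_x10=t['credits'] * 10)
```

50

take 6 rows with smallest credits:
   credits student
0        1     Wes
1        1    Dana
7        1    Dana
8        1     Wes
5        2     Amy
3        3    Dana
add column credits_x10 = t['credits'] * 10:
   credits student  credits_x10
0        1     Wes           10
1        1    Dana           10
7        1    Dana           10
8        1     Wes           10
5        2     Amy           20
3        3    Dana           30
group by student, sum of credits_x10:
student
Amy     20
Dana    50
Wes     20
Name: credits_x10, dtype: int64
reset_index():
  student  credits_x10
0     Amy           20
1    Dana           50
2     Wes           20
Taking the value at position 1, column 'credits_x10' gives 50.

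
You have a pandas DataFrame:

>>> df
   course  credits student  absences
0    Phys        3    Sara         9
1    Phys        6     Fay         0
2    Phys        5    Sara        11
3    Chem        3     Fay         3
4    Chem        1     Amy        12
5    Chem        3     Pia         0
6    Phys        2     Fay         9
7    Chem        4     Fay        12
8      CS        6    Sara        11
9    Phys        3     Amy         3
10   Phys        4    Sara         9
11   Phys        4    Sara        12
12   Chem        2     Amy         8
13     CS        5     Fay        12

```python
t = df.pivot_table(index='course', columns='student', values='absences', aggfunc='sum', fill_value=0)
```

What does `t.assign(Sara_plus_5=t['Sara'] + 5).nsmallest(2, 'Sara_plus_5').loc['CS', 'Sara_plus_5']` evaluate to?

16

pivot: rows=course, cols=student, sum(absences):
student  Amy  Fay  Pia  Sara
course                      
CS         0   12    0    11
Chem      20   15    0     0
Phys       3    9    0    41
add column Sara_plus_5 = t['Sara'] + 5:
student  Amy  Fay  Pia  Sara  Sara_plus_5
course                                   
CS         0   12    0    11           16
Chem      20   15    0     0            5
Phys       3    9    0    41           46
take 2 rows with smallest Sara_plus_5:
student  Amy  Fay  Pia  Sara  Sara_plus_5
course                                   
Chem      20   15    0     0            5
CS         0   12    0    11           16
Reading off the value at row 'CS', column 'Sara_plus_5', we get 16.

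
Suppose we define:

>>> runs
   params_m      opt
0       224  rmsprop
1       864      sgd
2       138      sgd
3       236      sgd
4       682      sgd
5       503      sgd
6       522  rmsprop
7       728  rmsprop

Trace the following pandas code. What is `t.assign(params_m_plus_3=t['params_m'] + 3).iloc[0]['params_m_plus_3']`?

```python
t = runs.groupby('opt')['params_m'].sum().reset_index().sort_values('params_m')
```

group by opt, sum of params_m:
opt
rmsprop    1474
sgd        2423
Name: params_m, dtype: int64
reset_index():
       opt  params_m
0  rmsprop      1474
1      sgd      2423
sort by params_m:
       opt  params_m
0  rmsprop      1474
1      sgd      2423
add column params_m_plus_3 = t['params_m'] + 3:
       opt  params_m  params_m_plus_3
0  rmsprop      1474             1477
1      sgd      2423             2426
Reading off the value at position 0, column 'params_m_plus_3', we get 1477.

1477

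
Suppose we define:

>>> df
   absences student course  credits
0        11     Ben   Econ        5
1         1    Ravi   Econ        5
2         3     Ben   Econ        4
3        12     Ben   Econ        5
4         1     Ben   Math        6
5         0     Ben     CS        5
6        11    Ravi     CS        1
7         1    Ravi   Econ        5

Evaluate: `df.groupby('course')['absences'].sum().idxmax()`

Econ

group by course, sum of absences:
course
CS      11
Econ    28
Math     1
Name: absences, dtype: int64
The label with the largest value is Econ.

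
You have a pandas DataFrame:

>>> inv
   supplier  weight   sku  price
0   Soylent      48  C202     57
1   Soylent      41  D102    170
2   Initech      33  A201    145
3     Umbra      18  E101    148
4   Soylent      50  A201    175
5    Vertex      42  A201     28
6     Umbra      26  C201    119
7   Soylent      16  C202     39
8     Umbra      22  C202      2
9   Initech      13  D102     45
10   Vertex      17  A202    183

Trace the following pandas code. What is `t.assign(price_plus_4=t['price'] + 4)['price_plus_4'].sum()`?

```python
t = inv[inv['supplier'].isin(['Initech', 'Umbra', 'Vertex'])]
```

698

filter rows where supplier in ['Initech', 'Umbra', 'Vertex']:
   supplier  weight   sku  price
2   Initech      33  A201    145
3     Umbra      18  E101    148
5    Vertex      42  A201     28
6     Umbra      26  C201    119
8     Umbra      22  C202      2
9   Initech      13  D102     45
10   Vertex      17  A202    183
add column price_plus_4 = t['price'] + 4:
   supplier  weight   sku  price  price_plus_4
2   Initech      33  A201    145           149
3     Umbra      18  E101    148           152
5    Vertex      42  A201     28            32
6     Umbra      26  C201    119           123
8     Umbra      22  C202      2             6
9   Initech      13  D102     45            49
10   Vertex      17  A202    183           187
Hence 698.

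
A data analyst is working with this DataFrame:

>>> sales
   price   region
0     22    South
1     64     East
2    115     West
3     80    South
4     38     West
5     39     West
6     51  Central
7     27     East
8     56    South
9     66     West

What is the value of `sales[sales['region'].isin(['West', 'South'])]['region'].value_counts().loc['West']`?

4

filter rows where region in ['West', 'South']:
   price region
0     22  South
2    115   West
3     80  South
4     38   West
5     39   West
8     56  South
9     66   West
value_counts of region:
region
West     4
South    3
Name: count, dtype: int64
Taking the value at index 'West' gives 4.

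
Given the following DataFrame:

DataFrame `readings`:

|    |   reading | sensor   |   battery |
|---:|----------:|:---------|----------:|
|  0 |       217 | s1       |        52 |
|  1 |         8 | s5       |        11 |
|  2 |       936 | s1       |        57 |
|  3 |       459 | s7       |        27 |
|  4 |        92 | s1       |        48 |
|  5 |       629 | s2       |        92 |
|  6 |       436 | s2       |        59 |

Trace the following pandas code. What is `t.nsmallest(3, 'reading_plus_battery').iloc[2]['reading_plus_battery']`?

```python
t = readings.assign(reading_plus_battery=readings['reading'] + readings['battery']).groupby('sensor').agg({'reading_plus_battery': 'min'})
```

486

add column reading_plus_battery = readings['reading'] + readings['battery']:
   reading sensor  battery  reading_plus_battery
0      217     s1       52                   269
1        8     s5       11                    19
2      936     s1       57                   993
3      459     s7       27                   486
4       92     s1       48                   140
5      629     s2       92                   721
6      436     s2       59                   495
group by sensor, min of reading_plus_battery:
        reading_plus_battery
sensor                      
s1                       140
s2                       495
s5                        19
s7                       486
take 3 rows with smallest reading_plus_battery:
        reading_plus_battery
sensor                      
s5                        19
s1                       140
s7                       486
Reading off the value at position 2, column 'reading_plus_battery', we get 486.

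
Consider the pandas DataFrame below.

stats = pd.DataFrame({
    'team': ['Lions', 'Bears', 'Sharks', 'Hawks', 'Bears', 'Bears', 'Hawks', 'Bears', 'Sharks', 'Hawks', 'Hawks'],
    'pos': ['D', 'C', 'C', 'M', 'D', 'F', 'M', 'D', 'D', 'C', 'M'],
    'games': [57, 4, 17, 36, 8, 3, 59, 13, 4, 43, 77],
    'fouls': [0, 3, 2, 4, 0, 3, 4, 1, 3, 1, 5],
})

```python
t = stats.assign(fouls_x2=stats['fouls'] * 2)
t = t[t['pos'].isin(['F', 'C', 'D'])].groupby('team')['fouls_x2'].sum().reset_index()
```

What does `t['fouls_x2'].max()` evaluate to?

add column fouls_x2 = stats['fouls'] * 2:
      team pos  games  fouls  fouls_x2
0    Lions   D     57      0         0
1    Bears   C      4      3         6
2   Sharks   C     17      2         4
3    Hawks   M     36      4         8
4    Bears   D      8      0         0
5    Bears   F      3      3         6
6    Hawks   M     59      4         8
7    Bears   D     13      1         2
8   Sharks   D      4      3         6
9    Hawks   C     43      1         2
10   Hawks   M     77      5        10
filter rows where pos in ['F', 'C', 'D']:
     team pos  games  fouls  fouls_x2
0   Lions   D     57      0         0
1   Bears   C      4      3         6
2  Sharks   C     17      2         4
4   Bears   D      8      0         0
5   Bears   F      3      3         6
7   Bears   D     13      1         2
8  Sharks   D      4      3         6
9   Hawks   C     43      1         2
group by team, sum of fouls_x2:
team
Bears     14
Hawks      2
Lions      0
Sharks    10
Name: fouls_x2, dtype: int64
reset_index():
     team  fouls_x2
0   Bears        14
1   Hawks         2
2   Lions         0
3  Sharks        10

14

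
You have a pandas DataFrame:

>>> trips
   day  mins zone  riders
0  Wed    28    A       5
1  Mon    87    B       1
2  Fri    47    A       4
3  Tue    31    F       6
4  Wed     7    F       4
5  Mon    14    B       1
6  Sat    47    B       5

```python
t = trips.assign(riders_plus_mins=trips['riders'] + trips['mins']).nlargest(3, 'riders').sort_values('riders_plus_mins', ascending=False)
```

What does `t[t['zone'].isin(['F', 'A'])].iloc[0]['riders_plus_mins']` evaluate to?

37

add column riders_plus_mins = trips['riders'] + trips['mins']:
   day  mins zone  riders  riders_plus_mins
0  Wed    28    A       5                33
1  Mon    87    B       1                88
2  Fri    47    A       4                51
3  Tue    31    F       6                37
4  Wed     7    F       4                11
5  Mon    14    B       1                15
6  Sat    47    B       5                52
take 3 rows with largest riders:
   day  mins zone  riders  riders_plus_mins
3  Tue    31    F       6                37
0  Wed    28    A       5                33
6  Sat    47    B       5                52
sort by riders_plus_mins descending:
   day  mins zone  riders  riders_plus_mins
6  Sat    47    B       5                52
3  Tue    31    F       6                37
0  Wed    28    A       5                33
filter rows where zone in ['F', 'A']:
   day  mins zone  riders  riders_plus_mins
3  Tue    31    F       6                37
0  Wed    28    A       5                33
Taking the value at position 0, column 'riders_plus_mins' gives 37.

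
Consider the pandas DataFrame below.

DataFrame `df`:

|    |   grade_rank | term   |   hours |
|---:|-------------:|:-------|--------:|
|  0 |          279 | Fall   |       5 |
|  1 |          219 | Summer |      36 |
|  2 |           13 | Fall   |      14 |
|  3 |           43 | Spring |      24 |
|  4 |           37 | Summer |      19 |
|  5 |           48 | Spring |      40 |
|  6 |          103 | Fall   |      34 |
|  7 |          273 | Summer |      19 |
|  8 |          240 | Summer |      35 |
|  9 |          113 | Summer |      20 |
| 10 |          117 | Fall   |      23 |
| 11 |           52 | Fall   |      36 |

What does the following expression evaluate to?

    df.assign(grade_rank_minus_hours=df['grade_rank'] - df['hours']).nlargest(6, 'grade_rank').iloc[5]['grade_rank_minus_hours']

93

add column grade_rank_minus_hours = df['grade_rank'] - df['hours']:
    grade_rank    term  hours  grade_rank_minus_hours
0          279    Fall      5                     274
1          219  Summer     36                     183
2           13    Fall     14                      -1
3           43  Spring     24                      19
4           37  Summer     19                      18
5           48  Spring     40                       8
6          103    Fall     34                      69
7          273  Summer     19                     254
8          240  Summer     35                     205
9          113  Summer     20                      93
10         117    Fall     23                      94
11          52    Fall     36                      16
take 6 rows with largest grade_rank:
    grade_rank    term  hours  grade_rank_minus_hours
0          279    Fall      5                     274
7          273  Summer     19                     254
8          240  Summer     35                     205
1          219  Summer     36                     183
10         117    Fall     23                      94
9          113  Summer     20                      93
The value at position 5, column 'grade_rank_minus_hours' is 93.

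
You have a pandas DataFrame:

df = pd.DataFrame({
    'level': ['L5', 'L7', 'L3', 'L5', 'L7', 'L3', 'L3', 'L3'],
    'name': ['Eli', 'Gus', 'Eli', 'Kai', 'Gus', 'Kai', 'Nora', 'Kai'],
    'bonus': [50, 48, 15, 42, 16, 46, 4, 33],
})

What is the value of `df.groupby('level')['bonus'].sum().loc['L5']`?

group by level, sum of bonus:
level
L3    98
L5    92
L7    64
Name: bonus, dtype: int64
Hence 92.

92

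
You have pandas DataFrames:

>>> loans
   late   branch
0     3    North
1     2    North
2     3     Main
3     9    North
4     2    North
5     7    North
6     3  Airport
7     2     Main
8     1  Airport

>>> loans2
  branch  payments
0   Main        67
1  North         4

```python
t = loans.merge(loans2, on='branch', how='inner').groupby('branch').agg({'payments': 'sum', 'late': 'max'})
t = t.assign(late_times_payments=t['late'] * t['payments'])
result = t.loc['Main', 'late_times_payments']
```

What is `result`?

merge on 'branch' (how='inner') → 7 rows:
   late branch  payments
0     3  North         4
1     2  North         4
2     3   Main        67
3     9  North         4
4     2  North         4
5     7  North         4
6     2   Main        67
group by branch: sum(payments), max(late):
        payments  late
branch                
Main         134     3
North         20     9
add column late_times_payments = t['late'] * t['payments']:
        payments  late  late_times_payments
branch                                     
Main         134     3                  402
North         20     9                  180
Taking the value at row 'Main', column 'late_times_payments' gives 402.

402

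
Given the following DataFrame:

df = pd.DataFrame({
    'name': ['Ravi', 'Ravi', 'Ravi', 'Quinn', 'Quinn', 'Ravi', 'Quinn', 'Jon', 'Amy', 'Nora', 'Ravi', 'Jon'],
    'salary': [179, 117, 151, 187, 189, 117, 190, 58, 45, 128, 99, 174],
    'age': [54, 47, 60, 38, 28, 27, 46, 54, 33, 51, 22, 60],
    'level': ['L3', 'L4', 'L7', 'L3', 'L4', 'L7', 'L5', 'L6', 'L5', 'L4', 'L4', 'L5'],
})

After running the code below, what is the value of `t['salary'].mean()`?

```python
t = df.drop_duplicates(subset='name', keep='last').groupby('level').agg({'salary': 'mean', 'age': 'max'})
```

drop duplicate name (keep=last):
     name  salary  age level
6   Quinn     190   46    L5
8     Amy      45   33    L5
9    Nora     128   51    L4
10   Ravi      99   22    L4
11    Jon     174   60    L5
group by level: mean(salary), max(age):
           salary  age
level                 
L4     113.500000   51
L5     136.333333   60
Taking the mean of column 'salary' gives 124.916666667.

124.916666667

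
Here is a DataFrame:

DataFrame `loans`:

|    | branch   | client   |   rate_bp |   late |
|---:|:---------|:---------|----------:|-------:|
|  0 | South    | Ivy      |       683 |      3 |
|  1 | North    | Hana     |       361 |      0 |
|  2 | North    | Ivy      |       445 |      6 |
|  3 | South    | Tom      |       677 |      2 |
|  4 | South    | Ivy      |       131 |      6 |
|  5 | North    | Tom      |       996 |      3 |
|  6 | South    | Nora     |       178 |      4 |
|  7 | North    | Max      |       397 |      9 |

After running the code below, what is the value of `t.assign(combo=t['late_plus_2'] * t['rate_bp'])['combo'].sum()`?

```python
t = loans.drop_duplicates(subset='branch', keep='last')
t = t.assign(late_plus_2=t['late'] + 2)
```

5435

drop duplicate branch (keep=last):
  branch client  rate_bp  late
6  South   Nora      178     4
7  North    Max      397     9
add column late_plus_2 = t['late'] + 2:
  branch client  rate_bp  late  late_plus_2
6  South   Nora      178     4            6
7  North    Max      397     9           11
add column combo = t['late_plus_2'] * t['rate_bp']:
  branch client  rate_bp  late  late_plus_2  combo
6  South   Nora      178     4            6   1068
7  North    Max      397     9           11   4367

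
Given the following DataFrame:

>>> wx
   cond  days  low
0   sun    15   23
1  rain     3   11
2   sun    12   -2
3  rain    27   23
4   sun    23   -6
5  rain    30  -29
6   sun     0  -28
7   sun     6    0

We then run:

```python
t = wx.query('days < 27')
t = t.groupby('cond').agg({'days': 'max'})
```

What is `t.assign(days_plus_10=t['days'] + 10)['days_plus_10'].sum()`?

filter rows where days < 27:
   cond  days  low
0   sun    15   23
1  rain     3   11
2   sun    12   -2
4   sun    23   -6
6   sun     0  -28
7   sun     6    0
group by cond, max of days:
      days
cond      
rain     3
sun     23
add column days_plus_10 = t['days'] + 10:
      days  days_plus_10
cond                    
rain     3            13
sun     23            33

46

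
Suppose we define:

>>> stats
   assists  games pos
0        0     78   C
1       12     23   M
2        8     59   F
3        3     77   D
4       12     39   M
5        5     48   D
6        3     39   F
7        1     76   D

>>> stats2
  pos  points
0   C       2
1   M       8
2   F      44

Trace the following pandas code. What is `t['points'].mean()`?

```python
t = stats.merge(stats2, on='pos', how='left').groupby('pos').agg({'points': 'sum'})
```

26.5

merge on 'pos' (how='left') → 8 rows:
   assists  games pos  points
0        0     78   C     2.0
1       12     23   M     8.0
2        8     59   F    44.0
3        3     77   D     NaN
4       12     39   M     8.0
5        5     48   D     NaN
6        3     39   F    44.0
7        1     76   D     NaN
group by pos, sum of points:
     points
pos        
C       2.0
D       0.0
F      88.0
M      16.0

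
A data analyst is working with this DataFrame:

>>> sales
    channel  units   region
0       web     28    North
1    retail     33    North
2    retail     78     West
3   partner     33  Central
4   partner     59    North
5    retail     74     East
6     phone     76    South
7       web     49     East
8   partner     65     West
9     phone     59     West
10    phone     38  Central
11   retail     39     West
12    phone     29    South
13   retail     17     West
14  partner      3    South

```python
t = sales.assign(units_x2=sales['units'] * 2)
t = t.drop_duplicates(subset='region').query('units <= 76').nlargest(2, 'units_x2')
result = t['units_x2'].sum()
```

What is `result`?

300

add column units_x2 = sales['units'] * 2:
    channel  units   region  units_x2
0       web     28    North        56
1    retail     33    North        66
2    retail     78     West       156
3   partner     33  Central        66
4   partner     59    North       118
5    retail     74     East       148
6     phone     76    South       152
7       web     49     East        98
8   partner     65     West       130
9     phone     59     West       118
10    phone     38  Central        76
11   retail     39     West        78
12    phone     29    South        58
13   retail     17     West        34
14  partner      3    South         6
drop duplicate region (keep=first):
   channel  units   region  units_x2
0      web     28    North        56
2   retail     78     West       156
3  partner     33  Central        66
5   retail     74     East       148
6    phone     76    South       152
filter rows where units <= 76:
   channel  units   region  units_x2
0      web     28    North        56
3  partner     33  Central        66
5   retail     74     East       148
6    phone     76    South       152
take 2 rows with largest units_x2:
  channel  units region  units_x2
6   phone     76  South       152
5  retail     74   East       148
Reading off the sum of column 'units_x2', we get 300.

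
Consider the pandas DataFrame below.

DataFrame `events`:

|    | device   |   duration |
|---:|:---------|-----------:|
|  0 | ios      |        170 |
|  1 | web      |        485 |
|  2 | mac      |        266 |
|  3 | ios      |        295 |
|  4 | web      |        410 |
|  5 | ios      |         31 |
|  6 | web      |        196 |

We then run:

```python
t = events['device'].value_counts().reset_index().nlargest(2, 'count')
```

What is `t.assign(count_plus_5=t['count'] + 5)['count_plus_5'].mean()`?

value_counts of device:
device
ios    3
web    3
mac    1
Name: count, dtype: int64
reset_index():
  device  count
0    ios      3
1    web      3
2    mac      1
take 2 rows with largest count:
  device  count
0    ios      3
1    web      3
add column count_plus_5 = t['count'] + 5:
  device  count  count_plus_5
0    ios      3             8
1    web      3             8
The mean of column 'count_plus_5' is 8.0.

8.0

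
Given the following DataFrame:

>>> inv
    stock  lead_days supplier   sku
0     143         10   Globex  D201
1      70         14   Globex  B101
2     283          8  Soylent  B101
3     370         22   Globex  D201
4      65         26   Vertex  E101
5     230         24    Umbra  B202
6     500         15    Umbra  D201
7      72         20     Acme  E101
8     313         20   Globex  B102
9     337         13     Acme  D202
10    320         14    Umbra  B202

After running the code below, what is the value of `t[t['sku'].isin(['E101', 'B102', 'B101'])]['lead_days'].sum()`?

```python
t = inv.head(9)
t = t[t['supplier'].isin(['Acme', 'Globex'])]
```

54

take first 9 rows:
   stock  lead_days supplier   sku
0    143         10   Globex  D201
1     70         14   Globex  B101
2    283          8  Soylent  B101
3    370         22   Globex  D201
4     65         26   Vertex  E101
5    230         24    Umbra  B202
6    500         15    Umbra  D201
7     72         20     Acme  E101
8    313         20   Globex  B102
filter rows where supplier in ['Acme', 'Globex']:
   stock  lead_days supplier   sku
0    143         10   Globex  D201
1     70         14   Globex  B101
3    370         22   Globex  D201
7     72         20     Acme  E101
8    313         20   Globex  B102
filter rows where sku in ['E101', 'B102', 'B101']:
   stock  lead_days supplier   sku
1     70         14   Globex  B101
7     72         20     Acme  E101
8    313         20   Globex  B102
Taking the sum of column 'lead_days' gives 54.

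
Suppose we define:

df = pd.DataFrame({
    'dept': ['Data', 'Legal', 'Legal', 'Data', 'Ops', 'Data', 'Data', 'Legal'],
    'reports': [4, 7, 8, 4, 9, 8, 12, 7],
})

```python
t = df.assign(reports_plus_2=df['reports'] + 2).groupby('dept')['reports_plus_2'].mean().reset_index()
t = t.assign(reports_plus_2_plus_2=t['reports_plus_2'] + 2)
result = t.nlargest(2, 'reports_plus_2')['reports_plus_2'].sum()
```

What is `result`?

add column reports_plus_2 = df['reports'] + 2:
    dept  reports  reports_plus_2
0   Data        4               6
1  Legal        7               9
2  Legal        8              10
3   Data        4               6
4    Ops        9              11
5   Data        8              10
6   Data       12              14
7  Legal        7               9
group by dept, mean of reports_plus_2:
dept
Data      9.000000
Legal     9.333333
Ops      11.000000
Name: reports_plus_2, dtype: float64
reset_index():
    dept  reports_plus_2
0   Data        9.000000
1  Legal        9.333333
2    Ops       11.000000
add column reports_plus_2_plus_2 = t['reports_plus_2'] + 2:
    dept  reports_plus_2  reports_plus_2_plus_2
0   Data        9.000000              11.000000
1  Legal        9.333333              11.333333
2    Ops       11.000000              13.000000
take 2 rows with largest reports_plus_2:
    dept  reports_plus_2  reports_plus_2_plus_2
2    Ops       11.000000              13.000000
1  Legal        9.333333              11.333333

20.3333333333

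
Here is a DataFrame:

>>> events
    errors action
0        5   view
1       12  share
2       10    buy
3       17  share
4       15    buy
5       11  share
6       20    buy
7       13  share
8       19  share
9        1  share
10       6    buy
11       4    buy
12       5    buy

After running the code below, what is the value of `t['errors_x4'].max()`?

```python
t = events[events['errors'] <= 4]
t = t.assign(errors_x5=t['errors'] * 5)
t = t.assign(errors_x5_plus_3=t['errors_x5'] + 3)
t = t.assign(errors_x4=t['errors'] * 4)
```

filter rows where errors <= 4:
    errors action
9        1  share
11       4    buy
add column errors_x5 = t['errors'] * 5:
    errors action  errors_x5
9        1  share          5
11       4    buy         20
add column errors_x5_plus_3 = t['errors_x5'] + 3:
    errors action  errors_x5  errors_x5_plus_3
9        1  share          5                 8
11       4    buy         20                23
add column errors_x4 = t['errors'] * 4:
    errors action  errors_x5  errors_x5_plus_3  errors_x4
9        1  share          5                 8          4
11       4    buy         20                23         16
Then the max of column 'errors_x4': 16

16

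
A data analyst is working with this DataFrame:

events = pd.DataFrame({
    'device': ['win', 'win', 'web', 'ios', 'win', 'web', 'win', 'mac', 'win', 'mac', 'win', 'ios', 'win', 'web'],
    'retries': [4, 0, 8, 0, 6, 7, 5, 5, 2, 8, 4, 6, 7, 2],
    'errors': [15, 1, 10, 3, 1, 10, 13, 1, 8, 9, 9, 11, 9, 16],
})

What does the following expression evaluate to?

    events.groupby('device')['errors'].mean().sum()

32.0

group by device, mean of errors:
device
ios     7.0
mac     5.0
web    12.0
win     8.0
Name: errors, dtype: float64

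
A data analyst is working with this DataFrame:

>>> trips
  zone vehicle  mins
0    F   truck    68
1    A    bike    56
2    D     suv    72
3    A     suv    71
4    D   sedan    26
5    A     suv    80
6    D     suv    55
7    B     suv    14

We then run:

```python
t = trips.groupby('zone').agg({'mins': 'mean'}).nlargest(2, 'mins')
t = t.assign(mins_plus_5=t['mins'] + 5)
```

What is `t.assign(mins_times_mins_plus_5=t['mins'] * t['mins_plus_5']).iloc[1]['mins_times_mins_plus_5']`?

group by zone, mean of mins:
      mins
zone      
A     69.0
B     14.0
D     51.0
F     68.0
take 2 rows with largest mins:
      mins
zone      
A     69.0
F     68.0
add column mins_plus_5 = t['mins'] + 5:
      mins  mins_plus_5
zone                   
A     69.0         74.0
F     68.0         73.0
add column mins_times_mins_plus_5 = t['mins'] * t['mins_plus_5']:
      mins  mins_plus_5  mins_times_mins_plus_5
zone                                           
A     69.0         74.0                  5106.0
F     68.0         73.0                  4964.0
Then the value at position 1, column 'mins_times_mins_plus_5': 4964.0

4964.0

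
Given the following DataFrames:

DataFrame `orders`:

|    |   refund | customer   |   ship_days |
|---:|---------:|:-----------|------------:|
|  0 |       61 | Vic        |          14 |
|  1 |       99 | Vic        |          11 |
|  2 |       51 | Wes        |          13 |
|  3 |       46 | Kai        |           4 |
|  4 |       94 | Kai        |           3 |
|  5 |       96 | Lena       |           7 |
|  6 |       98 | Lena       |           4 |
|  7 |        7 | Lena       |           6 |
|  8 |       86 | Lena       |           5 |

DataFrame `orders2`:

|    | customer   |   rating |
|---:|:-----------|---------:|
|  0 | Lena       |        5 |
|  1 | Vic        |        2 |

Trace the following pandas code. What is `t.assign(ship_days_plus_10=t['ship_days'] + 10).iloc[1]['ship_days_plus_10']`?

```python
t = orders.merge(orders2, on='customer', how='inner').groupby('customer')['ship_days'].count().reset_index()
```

12

merge on 'customer' (how='inner') → 6 rows:
   refund customer  ship_days  rating
0      61      Vic         14       2
1      99      Vic         11       2
2      96     Lena          7       5
3      98     Lena          4       5
4       7     Lena          6       5
5      86     Lena          5       5
group by customer, count of ship_days:
customer
Lena    4
Vic     2
Name: ship_days, dtype: int64
reset_index():
  customer  ship_days
0     Lena          4
1      Vic          2
add column ship_days_plus_10 = t['ship_days'] + 10:
  customer  ship_days  ship_days_plus_10
0     Lena          4                 14
1      Vic          2                 12
Reading off the value at position 1, column 'ship_days_plus_10', we get 12.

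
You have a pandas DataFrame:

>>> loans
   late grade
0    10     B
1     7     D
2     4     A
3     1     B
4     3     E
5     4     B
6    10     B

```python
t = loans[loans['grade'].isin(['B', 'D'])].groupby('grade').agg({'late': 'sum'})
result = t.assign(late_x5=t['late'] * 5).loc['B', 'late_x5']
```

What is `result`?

filter rows where grade in ['B', 'D']:
   late grade
0    10     B
1     7     D
3     1     B
5     4     B
6    10     B
group by grade, sum of late:
       late
grade      
B        25
D         7
add column late_x5 = t['late'] * 5:
       late  late_x5
grade               
B        25      125
D         7       35
Hence 125.

125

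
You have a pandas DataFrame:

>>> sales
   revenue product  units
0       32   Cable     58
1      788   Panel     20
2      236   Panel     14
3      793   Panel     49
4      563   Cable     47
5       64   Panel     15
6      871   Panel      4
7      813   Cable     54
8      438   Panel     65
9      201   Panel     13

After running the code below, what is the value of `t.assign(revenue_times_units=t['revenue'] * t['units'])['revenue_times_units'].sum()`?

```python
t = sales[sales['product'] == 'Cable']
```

filter rows where product == 'Cable':
   revenue product  units
0       32   Cable     58
4      563   Cable     47
7      813   Cable     54
add column revenue_times_units = t['revenue'] * t['units']:
   revenue product  units  revenue_times_units
0       32   Cable     58                 1856
4      563   Cable     47                26461
7      813   Cable     54                43902

72219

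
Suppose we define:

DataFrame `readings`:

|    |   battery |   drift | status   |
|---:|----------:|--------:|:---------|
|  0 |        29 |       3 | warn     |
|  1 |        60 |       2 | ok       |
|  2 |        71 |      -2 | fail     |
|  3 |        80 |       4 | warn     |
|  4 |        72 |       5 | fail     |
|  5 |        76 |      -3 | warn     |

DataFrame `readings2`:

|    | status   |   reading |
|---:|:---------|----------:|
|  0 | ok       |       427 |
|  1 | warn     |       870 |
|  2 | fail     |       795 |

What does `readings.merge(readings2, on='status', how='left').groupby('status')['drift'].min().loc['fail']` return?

-2

merge on 'status' (how='left') → 6 rows:
   battery  drift status  reading
0       29      3   warn      870
1       60      2     ok      427
2       71     -2   fail      795
3       80      4   warn      870
4       72      5   fail      795
5       76     -3   warn      870
group by status, min of drift:
status
fail   -2
ok      2
warn   -3
Name: drift, dtype: int64
Hence -2.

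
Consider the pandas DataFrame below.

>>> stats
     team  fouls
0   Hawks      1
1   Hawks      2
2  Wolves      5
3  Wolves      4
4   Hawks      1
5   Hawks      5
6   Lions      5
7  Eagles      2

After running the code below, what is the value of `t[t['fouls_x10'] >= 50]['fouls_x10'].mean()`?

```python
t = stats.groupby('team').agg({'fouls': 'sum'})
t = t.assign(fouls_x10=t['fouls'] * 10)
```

group by team, sum of fouls:
        fouls
team         
Eagles      2
Hawks       9
Lions       5
Wolves      9
add column fouls_x10 = t['fouls'] * 10:
        fouls  fouls_x10
team                    
Eagles      2         20
Hawks       9         90
Lions       5         50
Wolves      9         90
filter rows where fouls_x10 >= 50:
        fouls  fouls_x10
team                    
Hawks       9         90
Lions       5         50
Wolves      9         90
mean of column 'fouls_x10' → 76.6666666667

76.6666666667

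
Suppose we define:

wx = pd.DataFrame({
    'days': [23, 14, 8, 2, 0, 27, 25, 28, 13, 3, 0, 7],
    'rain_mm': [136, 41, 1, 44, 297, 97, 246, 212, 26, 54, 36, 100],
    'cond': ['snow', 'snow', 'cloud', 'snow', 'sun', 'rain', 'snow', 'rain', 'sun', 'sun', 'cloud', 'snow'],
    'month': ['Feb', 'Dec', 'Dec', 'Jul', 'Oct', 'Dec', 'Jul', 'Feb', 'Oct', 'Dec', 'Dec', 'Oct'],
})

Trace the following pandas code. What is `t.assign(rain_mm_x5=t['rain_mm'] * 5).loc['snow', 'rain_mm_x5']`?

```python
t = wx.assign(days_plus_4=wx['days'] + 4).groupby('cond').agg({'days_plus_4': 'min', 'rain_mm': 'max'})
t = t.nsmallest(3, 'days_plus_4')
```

add column days_plus_4 = wx['days'] + 4:
    days  rain_mm   cond month  days_plus_4
0     23      136   snow   Feb           27
1     14       41   snow   Dec           18
2      8        1  cloud   Dec           12
3      2       44   snow   Jul            6
4      0      297    sun   Oct            4
5     27       97   rain   Dec           31
6     25      246   snow   Jul           29
7     28      212   rain   Feb           32
8     13       26    sun   Oct           17
9      3       54    sun   Dec            7
10     0       36  cloud   Dec            4
11     7      100   snow   Oct           11
group by cond: min(days_plus_4), max(rain_mm):
       days_plus_4  rain_mm
cond                       
cloud            4       36
rain            31      212
snow             6      246
sun              4      297
take 3 rows with smallest days_plus_4:
       days_plus_4  rain_mm
cond                       
cloud            4       36
sun              4      297
snow             6      246
add column rain_mm_x5 = t['rain_mm'] * 5:
       days_plus_4  rain_mm  rain_mm_x5
cond                                   
cloud            4       36         180
sun              4      297        1485
snow             6      246        1230
So loc['snow', 'rain_mm_x5'] = 1230.

1230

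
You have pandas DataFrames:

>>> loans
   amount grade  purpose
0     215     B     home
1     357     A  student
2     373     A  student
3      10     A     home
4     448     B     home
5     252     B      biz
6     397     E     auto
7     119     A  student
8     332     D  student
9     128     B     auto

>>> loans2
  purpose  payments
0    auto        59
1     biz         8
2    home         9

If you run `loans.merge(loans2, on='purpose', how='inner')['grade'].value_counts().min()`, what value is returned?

1

merge on 'purpose' (how='inner') → 6 rows:
   amount grade purpose  payments
0     215     B    home         9
1      10     A    home         9
2     448     B    home         9
3     252     B     biz         8
4     397     E    auto        59
5     128     B    auto        59
value_counts of grade:
grade
B    4
A    1
E    1
Name: count, dtype: int64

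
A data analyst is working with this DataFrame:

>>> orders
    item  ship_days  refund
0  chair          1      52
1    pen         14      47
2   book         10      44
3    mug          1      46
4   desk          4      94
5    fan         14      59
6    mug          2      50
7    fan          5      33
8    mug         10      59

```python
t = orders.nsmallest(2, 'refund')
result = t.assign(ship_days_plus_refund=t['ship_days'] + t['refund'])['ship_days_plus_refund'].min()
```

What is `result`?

take 2 rows with smallest refund:
   item  ship_days  refund
7   fan          5      33
2  book         10      44
add column ship_days_plus_refund = t['ship_days'] + t['refund']:
   item  ship_days  refund  ship_days_plus_refund
7   fan          5      33                     38
2  book         10      44                     54

38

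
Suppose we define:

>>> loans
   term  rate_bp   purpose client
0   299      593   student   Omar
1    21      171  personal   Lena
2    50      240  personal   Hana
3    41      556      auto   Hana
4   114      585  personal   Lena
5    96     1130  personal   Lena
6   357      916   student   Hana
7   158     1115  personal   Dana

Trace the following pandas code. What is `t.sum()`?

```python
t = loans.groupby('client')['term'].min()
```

519

group by client, min of term:
client
Dana    158
Hana     41
Lena     21
Omar    299
Name: term, dtype: int64
Hence 519.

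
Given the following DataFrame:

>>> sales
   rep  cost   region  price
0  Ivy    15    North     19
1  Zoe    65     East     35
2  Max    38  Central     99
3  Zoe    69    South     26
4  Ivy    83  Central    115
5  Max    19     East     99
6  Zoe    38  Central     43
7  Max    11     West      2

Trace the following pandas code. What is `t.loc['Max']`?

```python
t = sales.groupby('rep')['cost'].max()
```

38

group by rep, max of cost:
rep
Ivy    83
Max    38
Zoe    69
Name: cost, dtype: int64
Finally, value at index 'Max' = 38.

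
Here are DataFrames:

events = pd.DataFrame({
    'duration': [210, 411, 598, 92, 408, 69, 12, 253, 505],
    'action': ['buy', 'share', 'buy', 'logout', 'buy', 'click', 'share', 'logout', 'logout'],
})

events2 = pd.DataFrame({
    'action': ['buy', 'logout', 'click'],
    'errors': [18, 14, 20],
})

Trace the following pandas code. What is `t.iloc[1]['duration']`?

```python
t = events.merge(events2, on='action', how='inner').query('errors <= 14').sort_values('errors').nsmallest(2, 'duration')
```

253

merge on 'action' (how='inner') → 7 rows:
   duration  action  errors
0       210     buy      18
1       598     buy      18
2        92  logout      14
3       408     buy      18
4        69   click      20
5       253  logout      14
6       505  logout      14
filter rows where errors <= 14:
   duration  action  errors
2        92  logout      14
5       253  logout      14
6       505  logout      14
sort by errors:
   duration  action  errors
2        92  logout      14
5       253  logout      14
6       505  logout      14
take 2 rows with smallest duration:
   duration  action  errors
2        92  logout      14
5       253  logout      14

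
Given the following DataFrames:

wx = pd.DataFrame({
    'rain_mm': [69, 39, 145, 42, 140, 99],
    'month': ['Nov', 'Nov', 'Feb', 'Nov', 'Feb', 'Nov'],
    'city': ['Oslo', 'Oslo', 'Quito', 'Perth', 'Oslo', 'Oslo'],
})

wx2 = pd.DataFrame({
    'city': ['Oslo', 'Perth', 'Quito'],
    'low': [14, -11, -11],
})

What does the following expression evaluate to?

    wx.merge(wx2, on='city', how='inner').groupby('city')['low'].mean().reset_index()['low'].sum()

-8.0

merge on 'city' (how='inner') → 6 rows:
   rain_mm month   city  low
0       69   Nov   Oslo   14
1       39   Nov   Oslo   14
2      145   Feb  Quito  -11
3       42   Nov  Perth  -11
4      140   Feb   Oslo   14
5       99   Nov   Oslo   14
group by city, mean of low:
city
Oslo     14.0
Perth   -11.0
Quito   -11.0
Name: low, dtype: float64
reset_index():
    city   low
0   Oslo  14.0
1  Perth -11.0
2  Quito -11.0
sum of column 'low' → -8.0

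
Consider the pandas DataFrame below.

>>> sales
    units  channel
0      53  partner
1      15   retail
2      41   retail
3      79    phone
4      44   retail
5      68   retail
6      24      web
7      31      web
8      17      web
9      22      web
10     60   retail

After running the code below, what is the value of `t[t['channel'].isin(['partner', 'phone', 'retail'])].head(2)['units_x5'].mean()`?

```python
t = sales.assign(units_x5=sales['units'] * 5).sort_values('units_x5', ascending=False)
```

add column units_x5 = sales['units'] * 5:
    units  channel  units_x5
0      53  partner       265
1      15   retail        75
2      41   retail       205
3      79    phone       395
4      44   retail       220
5      68   retail       340
6      24      web       120
7      31      web       155
8      17      web        85
9      22      web       110
10     60   retail       300
sort by units_x5 descending:
    units  channel  units_x5
3      79    phone       395
5      68   retail       340
10     60   retail       300
0      53  partner       265
4      44   retail       220
2      41   retail       205
7      31      web       155
6      24      web       120
9      22      web       110
8      17      web        85
1      15   retail        75
filter rows where channel in ['partner', 'phone', 'retail']:
    units  channel  units_x5
3      79    phone       395
5      68   retail       340
10     60   retail       300
0      53  partner       265
4      44   retail       220
2      41   retail       205
1      15   retail        75
take first 2 rows:
   units channel  units_x5
3     79   phone       395
5     68  retail       340

367.5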